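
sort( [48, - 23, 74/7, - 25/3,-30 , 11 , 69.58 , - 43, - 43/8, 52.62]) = [ - 43,-30 ,-23, - 25/3, - 43/8,74/7,  11,48, 52.62,69.58] 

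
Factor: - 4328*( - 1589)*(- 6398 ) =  -44000274416 = - 2^4*7^2*227^1*457^1*541^1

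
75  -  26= 49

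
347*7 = 2429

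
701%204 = 89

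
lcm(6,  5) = 30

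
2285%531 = 161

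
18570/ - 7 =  - 18570/7 = - 2652.86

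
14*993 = 13902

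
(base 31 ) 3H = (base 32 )3E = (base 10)110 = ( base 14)7C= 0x6e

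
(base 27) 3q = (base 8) 153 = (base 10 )107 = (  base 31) 3E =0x6b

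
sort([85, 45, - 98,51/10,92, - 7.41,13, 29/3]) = [-98, - 7.41,51/10,29/3, 13,45, 85  ,  92]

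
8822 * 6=52932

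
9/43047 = 1/4783 = 0.00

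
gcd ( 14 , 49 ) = 7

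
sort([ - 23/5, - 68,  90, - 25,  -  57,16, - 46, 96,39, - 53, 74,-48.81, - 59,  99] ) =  [ - 68 , - 59, - 57, - 53 , - 48.81,-46,-25, - 23/5,16,39,74, 90,96,99 ]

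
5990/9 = 5990/9 = 665.56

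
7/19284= 7/19284  =  0.00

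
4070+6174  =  10244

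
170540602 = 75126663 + 95413939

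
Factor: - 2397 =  - 3^1 * 17^1 * 47^1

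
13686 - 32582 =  - 18896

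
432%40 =32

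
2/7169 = 2/7169 = 0.00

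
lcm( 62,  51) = 3162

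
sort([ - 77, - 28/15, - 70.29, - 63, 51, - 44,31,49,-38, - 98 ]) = [- 98, - 77 , - 70.29, - 63, - 44, - 38,  -  28/15,31, 49,  51 ] 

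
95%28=11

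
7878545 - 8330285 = -451740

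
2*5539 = 11078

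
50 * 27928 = 1396400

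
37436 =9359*4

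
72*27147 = 1954584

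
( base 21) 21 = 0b101011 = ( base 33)1A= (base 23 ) 1k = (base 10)43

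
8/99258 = 4/49629 = 0.00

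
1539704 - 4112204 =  - 2572500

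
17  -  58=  - 41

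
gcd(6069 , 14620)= 17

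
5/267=5/267 = 0.02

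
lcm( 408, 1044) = 35496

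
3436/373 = 9 + 79/373 = 9.21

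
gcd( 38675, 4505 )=85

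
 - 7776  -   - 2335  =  - 5441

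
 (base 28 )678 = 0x132C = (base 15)16c3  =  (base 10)4908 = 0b1001100101100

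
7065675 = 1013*6975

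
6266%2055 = 101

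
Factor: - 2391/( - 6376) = 3/8   =  2^(  -  3) * 3^1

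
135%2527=135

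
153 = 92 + 61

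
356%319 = 37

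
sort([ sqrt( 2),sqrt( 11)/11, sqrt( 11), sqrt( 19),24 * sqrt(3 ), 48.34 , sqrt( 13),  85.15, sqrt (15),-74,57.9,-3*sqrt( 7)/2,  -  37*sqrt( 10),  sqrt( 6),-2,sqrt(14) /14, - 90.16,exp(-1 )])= [-37*sqrt( 10), - 90.16, - 74, - 3*sqrt (7) /2,-2,sqrt( 14 ) /14 , sqrt( 11) /11, exp (  -  1),sqrt ( 2),sqrt( 6),  sqrt( 11 ),sqrt(13), sqrt(15),  sqrt(19), 24*sqrt( 3),48.34,57.9, 85.15 ]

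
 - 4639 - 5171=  - 9810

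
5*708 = 3540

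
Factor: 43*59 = 43^1*59^1 = 2537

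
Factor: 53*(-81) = -4293  =  -3^4*53^1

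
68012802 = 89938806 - 21926004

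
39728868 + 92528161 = 132257029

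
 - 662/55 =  - 662/55 = -  12.04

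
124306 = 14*8879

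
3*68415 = 205245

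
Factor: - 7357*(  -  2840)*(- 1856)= - 38779041280 = - 2^9 * 5^1*7^1*29^1*71^1*1051^1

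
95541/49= 95541/49 =1949.82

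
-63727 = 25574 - 89301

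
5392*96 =517632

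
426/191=426/191 = 2.23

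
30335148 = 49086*618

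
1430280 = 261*5480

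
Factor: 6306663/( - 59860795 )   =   - 3^1*5^( - 1)*11^1*223^1*857^1*11972159^( - 1) 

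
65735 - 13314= 52421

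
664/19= 664/19  =  34.95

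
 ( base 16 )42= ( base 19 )39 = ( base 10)66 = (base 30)26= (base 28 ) 2a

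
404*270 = 109080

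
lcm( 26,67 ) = 1742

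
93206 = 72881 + 20325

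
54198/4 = 13549 + 1/2 = 13549.50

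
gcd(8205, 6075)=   15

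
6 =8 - 2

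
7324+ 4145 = 11469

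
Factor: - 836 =  -  2^2*11^1*19^1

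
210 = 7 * 30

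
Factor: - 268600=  - 2^3*5^2*17^1 * 79^1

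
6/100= 3/50 = 0.06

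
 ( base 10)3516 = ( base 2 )110110111100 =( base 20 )8fg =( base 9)4736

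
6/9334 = 3/4667 = 0.00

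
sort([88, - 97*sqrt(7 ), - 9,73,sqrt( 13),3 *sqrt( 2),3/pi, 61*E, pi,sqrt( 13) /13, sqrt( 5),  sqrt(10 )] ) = [-97*sqrt (7), - 9,sqrt( 13) /13,  3/pi , sqrt( 5 ), pi,sqrt(10), sqrt( 13 ),3*sqrt(2),73,88,61 * E]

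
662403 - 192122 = 470281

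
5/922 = 5/922 = 0.01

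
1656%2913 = 1656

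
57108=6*9518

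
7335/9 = 815= 815.00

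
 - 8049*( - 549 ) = 4418901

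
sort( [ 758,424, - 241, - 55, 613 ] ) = [ -241, - 55, 424 , 613 , 758 ] 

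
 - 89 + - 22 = -111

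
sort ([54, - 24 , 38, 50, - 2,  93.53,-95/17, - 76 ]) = [ - 76, - 24, - 95/17, - 2,38 , 50, 54, 93.53 ] 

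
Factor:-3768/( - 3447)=1256/1149=2^3*3^( - 1 )*157^1*383^(-1)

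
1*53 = 53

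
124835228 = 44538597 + 80296631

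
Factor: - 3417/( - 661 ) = 3^1*17^1*67^1*661^( - 1) 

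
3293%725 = 393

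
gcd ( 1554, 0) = 1554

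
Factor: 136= 2^3*17^1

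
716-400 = 316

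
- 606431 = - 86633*7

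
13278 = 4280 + 8998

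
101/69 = 1+32/69=1.46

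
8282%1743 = 1310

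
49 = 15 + 34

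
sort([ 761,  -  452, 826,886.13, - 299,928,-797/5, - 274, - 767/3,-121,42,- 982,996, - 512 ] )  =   [ - 982, - 512,  -  452,-299, - 274, - 767/3, - 797/5, - 121, 42, 761,826,886.13 , 928,996] 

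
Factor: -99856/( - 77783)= 2^4*79^2*77783^ ( - 1 )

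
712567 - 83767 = 628800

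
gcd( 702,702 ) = 702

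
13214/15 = 13214/15 = 880.93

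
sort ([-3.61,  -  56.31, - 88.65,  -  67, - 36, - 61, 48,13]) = [ - 88.65, - 67, - 61, - 56.31, - 36, - 3.61, 13,  48 ]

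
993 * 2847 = 2827071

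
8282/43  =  192 + 26/43 =192.60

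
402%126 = 24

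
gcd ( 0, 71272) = 71272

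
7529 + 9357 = 16886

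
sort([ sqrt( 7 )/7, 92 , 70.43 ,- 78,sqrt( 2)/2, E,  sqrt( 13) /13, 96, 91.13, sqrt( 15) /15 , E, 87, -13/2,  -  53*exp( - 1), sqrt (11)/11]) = [- 78,- 53*exp( - 1), - 13/2,sqrt( 15) /15,  sqrt(13)/13,sqrt( 11 )/11 , sqrt( 7)/7 , sqrt( 2)/2,  E,E,70.43, 87,91.13,92, 96]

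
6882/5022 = 37/27 = 1.37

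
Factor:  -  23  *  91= - 2093 = - 7^1*13^1 * 23^1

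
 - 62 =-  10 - 52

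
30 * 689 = 20670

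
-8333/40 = -8333/40 = - 208.32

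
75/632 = 75/632 = 0.12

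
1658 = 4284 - 2626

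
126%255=126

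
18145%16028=2117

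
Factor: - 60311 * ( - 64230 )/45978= 5^1*41^1*79^(  -  1)*97^(-1)*1471^1*2141^1 = 645629255/7663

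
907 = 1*907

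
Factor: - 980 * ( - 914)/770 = 2^2*7^1*11^( - 1)*457^1 = 12796/11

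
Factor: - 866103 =  -  3^1 * 7^1*41243^1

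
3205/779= 3205/779 = 4.11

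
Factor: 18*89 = 1602  =  2^1*3^2*89^1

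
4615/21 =219 +16/21 = 219.76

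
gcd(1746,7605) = 9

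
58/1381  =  58/1381= 0.04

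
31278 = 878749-847471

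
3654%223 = 86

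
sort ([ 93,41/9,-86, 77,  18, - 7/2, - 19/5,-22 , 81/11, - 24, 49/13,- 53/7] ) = [-86, - 24,-22,  -  53/7, - 19/5,-7/2,49/13,41/9,81/11, 18,77, 93 ]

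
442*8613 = 3806946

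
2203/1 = 2203 = 2203.00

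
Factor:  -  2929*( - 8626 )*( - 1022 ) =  - 2^2*7^1 * 19^1*29^1*73^1 * 101^1*227^1= - 25821396188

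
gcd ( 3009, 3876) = 51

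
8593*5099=43815707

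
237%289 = 237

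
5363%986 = 433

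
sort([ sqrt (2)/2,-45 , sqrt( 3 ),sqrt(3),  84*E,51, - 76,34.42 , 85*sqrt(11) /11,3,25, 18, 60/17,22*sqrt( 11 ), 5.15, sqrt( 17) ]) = [ - 76, - 45,sqrt(2 ) /2, sqrt( 3), sqrt( 3 ),3,60/17, sqrt( 17),5.15, 18,25, 85*sqrt( 11)/11, 34.42, 51,22 * sqrt( 11) , 84*E]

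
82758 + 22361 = 105119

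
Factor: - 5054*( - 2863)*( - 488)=-2^4*7^2*19^2*61^1*409^1=- 7061165776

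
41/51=41/51 = 0.80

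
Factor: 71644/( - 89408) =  - 17911/22352 = - 2^(  -  4 )*11^( - 1 )*127^( - 1 )* 17911^1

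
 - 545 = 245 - 790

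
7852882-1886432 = 5966450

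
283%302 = 283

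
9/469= 9/469=0.02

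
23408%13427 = 9981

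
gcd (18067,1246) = 623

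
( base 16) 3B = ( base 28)23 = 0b111011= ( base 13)47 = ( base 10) 59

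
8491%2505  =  976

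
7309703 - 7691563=  -  381860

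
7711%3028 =1655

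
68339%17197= 16748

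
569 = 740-171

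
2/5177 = 2/5177 = 0.00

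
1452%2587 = 1452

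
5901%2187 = 1527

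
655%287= 81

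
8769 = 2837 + 5932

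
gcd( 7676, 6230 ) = 2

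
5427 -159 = 5268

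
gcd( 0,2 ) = 2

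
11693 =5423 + 6270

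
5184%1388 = 1020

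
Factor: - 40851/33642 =- 17/14  =  - 2^( - 1 ) * 7^( - 1 )*17^1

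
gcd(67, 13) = 1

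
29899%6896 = 2315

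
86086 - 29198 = 56888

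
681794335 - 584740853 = 97053482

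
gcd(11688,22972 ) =4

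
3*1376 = 4128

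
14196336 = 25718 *552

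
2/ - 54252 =-1/27126= - 0.00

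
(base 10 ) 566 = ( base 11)475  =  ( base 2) 1000110110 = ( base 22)13g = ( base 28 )K6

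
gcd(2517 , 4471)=1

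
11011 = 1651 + 9360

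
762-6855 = -6093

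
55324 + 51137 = 106461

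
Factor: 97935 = 3^1* 5^1*6529^1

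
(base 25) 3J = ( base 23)42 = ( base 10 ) 94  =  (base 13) 73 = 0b1011110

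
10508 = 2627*4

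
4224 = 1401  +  2823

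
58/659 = 58/659 = 0.09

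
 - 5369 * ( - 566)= 3038854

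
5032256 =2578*1952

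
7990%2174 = 1468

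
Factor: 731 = 17^1*43^1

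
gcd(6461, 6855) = 1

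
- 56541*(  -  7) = 395787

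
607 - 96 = 511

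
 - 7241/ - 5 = 1448+1/5 = 1448.20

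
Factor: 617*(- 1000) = - 617000 = - 2^3*5^3*617^1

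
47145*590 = 27815550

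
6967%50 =17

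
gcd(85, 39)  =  1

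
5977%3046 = 2931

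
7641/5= 1528 + 1/5  =  1528.20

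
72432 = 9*8048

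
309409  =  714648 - 405239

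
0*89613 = 0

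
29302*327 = 9581754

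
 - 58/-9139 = 58/9139 = 0.01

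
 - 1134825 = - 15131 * 75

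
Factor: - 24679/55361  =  -37^1  *  83^ (-1 ) = -37/83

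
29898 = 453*66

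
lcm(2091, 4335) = 177735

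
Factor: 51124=2^2*12781^1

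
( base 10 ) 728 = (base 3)222222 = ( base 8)1330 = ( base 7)2060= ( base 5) 10403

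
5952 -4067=1885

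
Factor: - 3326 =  - 2^1*1663^1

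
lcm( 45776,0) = 0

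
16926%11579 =5347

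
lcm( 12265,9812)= 49060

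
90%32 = 26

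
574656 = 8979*64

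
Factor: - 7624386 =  - 2^1*3^2*7^1*11^1*5501^1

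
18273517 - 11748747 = 6524770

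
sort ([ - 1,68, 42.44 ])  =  [ - 1, 42.44, 68]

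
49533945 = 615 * 80543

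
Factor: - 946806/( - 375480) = 2^(  -  2 )*3^(-1)*5^(-1)*149^(  -  1)* 22543^1= 22543/8940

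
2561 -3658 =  - 1097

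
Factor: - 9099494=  - 2^1*101^1*107^1*421^1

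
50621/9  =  5624 + 5/9=5624.56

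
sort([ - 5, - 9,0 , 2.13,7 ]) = [ - 9, - 5, 0,2.13, 7 ] 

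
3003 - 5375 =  - 2372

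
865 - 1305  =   - 440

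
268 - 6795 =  - 6527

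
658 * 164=107912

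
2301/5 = 2301/5 = 460.20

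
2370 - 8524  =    -  6154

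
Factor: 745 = 5^1 * 149^1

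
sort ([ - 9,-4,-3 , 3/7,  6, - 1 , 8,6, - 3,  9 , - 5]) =[ - 9, - 5, - 4, - 3 , - 3,-1,3/7,6,6, 8, 9]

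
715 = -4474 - - 5189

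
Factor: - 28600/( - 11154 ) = 2^2 * 3^(-1)*5^2*13^( - 1) = 100/39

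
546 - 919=-373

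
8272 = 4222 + 4050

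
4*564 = 2256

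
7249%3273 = 703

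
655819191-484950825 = 170868366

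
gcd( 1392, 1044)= 348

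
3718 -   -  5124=8842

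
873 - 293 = 580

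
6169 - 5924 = 245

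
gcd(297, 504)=9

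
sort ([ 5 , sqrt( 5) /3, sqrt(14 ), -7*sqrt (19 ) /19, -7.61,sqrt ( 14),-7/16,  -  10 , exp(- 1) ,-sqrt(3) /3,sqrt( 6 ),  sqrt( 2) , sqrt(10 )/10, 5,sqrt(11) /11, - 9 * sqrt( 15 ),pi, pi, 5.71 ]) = [  -  9*sqrt ( 15), - 10 , - 7.61 , - 7*sqrt( 19) /19, - sqrt ( 3 ) /3, - 7/16,  sqrt( 11) /11, sqrt (10 ) /10 , exp( - 1 ), sqrt (5 )/3 , sqrt(2 ) , sqrt( 6 ),pi,  pi,sqrt ( 14 ), sqrt( 14 ), 5, 5, 5.71] 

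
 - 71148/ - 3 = 23716 + 0/1 = 23716.00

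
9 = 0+9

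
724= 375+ 349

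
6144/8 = 768 = 768.00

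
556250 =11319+544931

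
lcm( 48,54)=432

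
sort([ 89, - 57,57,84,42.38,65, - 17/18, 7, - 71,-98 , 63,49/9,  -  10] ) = [ - 98, -71, - 57, - 10,-17/18, 49/9, 7,42.38, 57, 63,65,84,89]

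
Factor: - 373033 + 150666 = - 222367^1 = - 222367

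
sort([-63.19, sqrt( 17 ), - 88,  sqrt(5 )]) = [ - 88,-63.19, sqrt (5), sqrt( 17 )] 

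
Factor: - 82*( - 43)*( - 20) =-2^3*5^1*41^1*43^1 = -70520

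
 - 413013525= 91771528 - 504785053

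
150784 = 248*608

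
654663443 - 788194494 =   -  133531051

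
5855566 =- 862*( - 6793 )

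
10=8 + 2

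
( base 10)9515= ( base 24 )gcb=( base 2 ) 10010100101011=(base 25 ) F5F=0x252B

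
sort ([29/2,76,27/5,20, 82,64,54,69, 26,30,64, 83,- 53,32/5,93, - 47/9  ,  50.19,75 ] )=[-53,-47/9,27/5,32/5,29/2,20, 26 , 30,50.19, 54,64,64, 69, 75, 76,82, 83, 93 ] 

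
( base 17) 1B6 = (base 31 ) fh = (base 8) 742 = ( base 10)482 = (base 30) G2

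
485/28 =485/28=17.32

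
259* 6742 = 1746178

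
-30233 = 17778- 48011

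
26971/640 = 26971/640 = 42.14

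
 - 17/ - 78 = 17/78 = 0.22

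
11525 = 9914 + 1611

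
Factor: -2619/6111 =  -  3/7= - 3^1*7^(-1) 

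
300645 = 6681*45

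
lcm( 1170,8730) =113490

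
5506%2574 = 358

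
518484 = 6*86414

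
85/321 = 85/321 = 0.26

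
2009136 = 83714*24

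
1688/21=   1688/21 = 80.38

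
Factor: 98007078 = 2^1 * 3^1*13^1*107^1*11743^1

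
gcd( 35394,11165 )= 1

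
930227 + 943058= 1873285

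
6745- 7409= - 664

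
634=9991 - 9357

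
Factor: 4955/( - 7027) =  - 5^1*991^1 * 7027^ (  -  1)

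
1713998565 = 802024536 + 911974029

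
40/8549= 40/8549=0.00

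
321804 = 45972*7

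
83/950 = 83/950 = 0.09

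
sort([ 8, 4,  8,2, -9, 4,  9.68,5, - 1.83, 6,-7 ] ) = [ - 9,-7, - 1.83, 2,4,4, 5, 6, 8, 8, 9.68 ]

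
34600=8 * 4325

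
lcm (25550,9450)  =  689850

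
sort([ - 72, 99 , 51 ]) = [-72, 51, 99] 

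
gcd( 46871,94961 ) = 1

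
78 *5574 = 434772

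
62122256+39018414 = 101140670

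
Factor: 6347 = 11^1 *577^1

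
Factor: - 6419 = -7^2*131^1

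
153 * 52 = 7956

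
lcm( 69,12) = 276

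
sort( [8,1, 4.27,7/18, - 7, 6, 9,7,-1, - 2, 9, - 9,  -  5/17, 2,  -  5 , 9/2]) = [ - 9,-7,-5 ,-2,- 1, - 5/17, 7/18, 1,  2, 4.27, 9/2, 6,7,  8 , 9, 9]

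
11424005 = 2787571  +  8636434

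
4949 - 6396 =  - 1447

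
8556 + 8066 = 16622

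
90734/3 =30244+2/3 = 30244.67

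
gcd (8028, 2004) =12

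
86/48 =43/24 = 1.79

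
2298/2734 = 1149/1367 = 0.84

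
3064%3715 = 3064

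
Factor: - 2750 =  - 2^1*5^3*11^1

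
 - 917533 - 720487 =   -  1638020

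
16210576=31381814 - 15171238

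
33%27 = 6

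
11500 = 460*25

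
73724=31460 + 42264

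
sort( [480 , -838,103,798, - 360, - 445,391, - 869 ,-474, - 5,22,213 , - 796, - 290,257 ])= [ - 869, - 838,-796 , - 474, - 445, - 360 , - 290, - 5,  22,  103, 213, 257, 391, 480,798]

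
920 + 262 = 1182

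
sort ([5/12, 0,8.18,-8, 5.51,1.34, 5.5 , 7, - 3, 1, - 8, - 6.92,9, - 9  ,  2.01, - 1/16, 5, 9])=[ - 9, - 8, - 8 , - 6.92, - 3,-1/16, 0,  5/12, 1,1.34, 2.01,5, 5.5 , 5.51,7, 8.18, 9,  9] 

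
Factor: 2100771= 3^2 * 233419^1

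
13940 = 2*6970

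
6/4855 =6/4855  =  0.00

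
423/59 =423/59  =  7.17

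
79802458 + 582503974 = 662306432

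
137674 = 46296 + 91378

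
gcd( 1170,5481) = 9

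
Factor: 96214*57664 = 5548084096 = 2^7*17^1*53^1*73^1*659^1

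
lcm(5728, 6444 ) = 51552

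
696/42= 116/7  =  16.57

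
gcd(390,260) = 130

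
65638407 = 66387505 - 749098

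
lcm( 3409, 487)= 3409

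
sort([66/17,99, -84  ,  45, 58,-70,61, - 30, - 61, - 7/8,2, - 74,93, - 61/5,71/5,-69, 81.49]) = [ - 84,-74, - 70,-69, - 61 ,-30,-61/5,-7/8, 2, 66/17,71/5, 45, 58,  61,81.49,93,99] 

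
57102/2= 28551 = 28551.00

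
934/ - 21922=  - 467/10961 = - 0.04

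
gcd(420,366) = 6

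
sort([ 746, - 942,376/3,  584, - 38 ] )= [ - 942, - 38,376/3,584, 746] 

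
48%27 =21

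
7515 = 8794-1279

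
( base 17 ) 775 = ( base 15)982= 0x863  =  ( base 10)2147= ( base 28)2KJ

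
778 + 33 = 811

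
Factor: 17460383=41^1*109^1 *3907^1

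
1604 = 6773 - 5169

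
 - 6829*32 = -218528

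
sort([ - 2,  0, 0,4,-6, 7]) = [-6, - 2, 0, 0,4,7]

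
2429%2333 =96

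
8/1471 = 8/1471= 0.01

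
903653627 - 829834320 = 73819307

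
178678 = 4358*41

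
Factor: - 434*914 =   -  2^2*  7^1*31^1 *457^1 = - 396676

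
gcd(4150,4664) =2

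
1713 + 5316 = 7029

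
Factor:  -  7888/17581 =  - 2^4*17^1*29^1*17581^(-1 )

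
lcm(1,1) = 1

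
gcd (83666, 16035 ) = 1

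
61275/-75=  -  817/1 = -817.00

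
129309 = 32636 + 96673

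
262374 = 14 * 18741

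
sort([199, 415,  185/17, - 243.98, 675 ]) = [ - 243.98, 185/17,199, 415, 675 ]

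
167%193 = 167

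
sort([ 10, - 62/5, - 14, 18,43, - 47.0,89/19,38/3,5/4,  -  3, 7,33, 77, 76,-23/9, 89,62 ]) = [ - 47.0, - 14,-62/5, - 3, - 23/9, 5/4, 89/19, 7, 10, 38/3, 18, 33, 43, 62, 76, 77,89]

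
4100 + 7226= 11326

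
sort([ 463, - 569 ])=[ - 569 , 463]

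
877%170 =27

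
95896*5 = 479480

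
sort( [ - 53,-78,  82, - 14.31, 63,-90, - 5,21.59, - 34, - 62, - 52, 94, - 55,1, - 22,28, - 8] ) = [-90, - 78, - 62, - 55,-53, - 52, -34,-22, - 14.31,-8, - 5 , 1,21.59,28 , 63,82, 94]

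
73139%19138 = 15725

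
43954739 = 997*44087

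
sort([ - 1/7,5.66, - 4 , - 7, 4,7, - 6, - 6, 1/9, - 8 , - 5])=[- 8, - 7, - 6, - 6, - 5, - 4, - 1/7,  1/9, 4,5.66,7 ]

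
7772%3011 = 1750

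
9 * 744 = 6696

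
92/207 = 4/9 = 0.44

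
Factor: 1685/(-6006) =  - 2^( - 1) * 3^( - 1)*5^1*7^( - 1)*11^( - 1)*13^( - 1 )*337^1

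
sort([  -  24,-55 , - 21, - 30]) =[ - 55, - 30, - 24, - 21]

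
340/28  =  12 + 1/7 = 12.14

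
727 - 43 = 684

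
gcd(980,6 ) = 2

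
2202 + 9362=11564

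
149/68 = 2 + 13/68 = 2.19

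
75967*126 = 9571842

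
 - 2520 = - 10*252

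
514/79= 514/79 =6.51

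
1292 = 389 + 903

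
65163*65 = 4235595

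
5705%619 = 134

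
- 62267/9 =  - 62267/9 = - 6918.56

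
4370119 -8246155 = -3876036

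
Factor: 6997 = 6997^1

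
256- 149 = 107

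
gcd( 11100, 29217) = 3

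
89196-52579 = 36617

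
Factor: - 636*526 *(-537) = 179645832 = 2^3*3^2*53^1*179^1*263^1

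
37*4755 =175935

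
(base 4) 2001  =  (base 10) 129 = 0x81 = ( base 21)63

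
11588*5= 57940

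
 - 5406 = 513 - 5919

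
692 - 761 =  -69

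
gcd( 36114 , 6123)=39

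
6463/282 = 6463/282 = 22.92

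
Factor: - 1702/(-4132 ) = 2^(-1 )*23^1*37^1  *  1033^ ( - 1 ) = 851/2066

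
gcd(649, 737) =11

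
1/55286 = 1/55286 =0.00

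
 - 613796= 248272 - 862068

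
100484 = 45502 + 54982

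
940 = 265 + 675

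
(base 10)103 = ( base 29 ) 3G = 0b1100111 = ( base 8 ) 147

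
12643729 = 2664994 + 9978735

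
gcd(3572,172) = 4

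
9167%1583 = 1252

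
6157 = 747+5410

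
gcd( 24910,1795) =5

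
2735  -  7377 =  - 4642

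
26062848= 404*64512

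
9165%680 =325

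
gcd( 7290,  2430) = 2430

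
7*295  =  2065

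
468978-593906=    - 124928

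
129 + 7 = 136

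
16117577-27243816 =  - 11126239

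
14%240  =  14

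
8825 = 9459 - 634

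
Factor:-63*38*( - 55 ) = 2^1*3^2*5^1*7^1*11^1*19^1 = 131670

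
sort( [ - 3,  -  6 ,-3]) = [ - 6,-3,  -  3]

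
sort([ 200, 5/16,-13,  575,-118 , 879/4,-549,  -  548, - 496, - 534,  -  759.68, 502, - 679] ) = [ - 759.68,-679,- 549,-548, - 534,  -  496,-118, - 13,5/16, 200  ,  879/4, 502,575]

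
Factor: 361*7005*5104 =12907020720 = 2^4*3^1*5^1*11^1*19^2*29^1*467^1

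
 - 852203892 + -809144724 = -1661348616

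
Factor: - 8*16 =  - 2^7 = - 128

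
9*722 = 6498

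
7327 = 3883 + 3444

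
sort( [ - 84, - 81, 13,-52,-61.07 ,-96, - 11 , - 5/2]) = [ - 96, - 84, - 81, - 61.07, - 52, - 11, - 5/2 , 13 ] 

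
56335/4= 56335/4 = 14083.75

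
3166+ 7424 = 10590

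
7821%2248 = 1077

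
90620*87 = 7883940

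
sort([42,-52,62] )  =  [ - 52, 42, 62 ]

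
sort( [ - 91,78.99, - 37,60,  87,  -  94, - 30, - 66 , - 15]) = [ - 94, - 91, - 66,- 37, - 30, - 15,60,78.99,87] 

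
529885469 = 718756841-188871372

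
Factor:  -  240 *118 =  - 2^5  *3^1*5^1*59^1=- 28320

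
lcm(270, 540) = 540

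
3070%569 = 225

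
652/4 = 163 =163.00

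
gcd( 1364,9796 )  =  124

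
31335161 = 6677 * 4693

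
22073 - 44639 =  - 22566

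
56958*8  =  455664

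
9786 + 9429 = 19215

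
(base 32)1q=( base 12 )4A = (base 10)58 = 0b111010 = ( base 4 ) 322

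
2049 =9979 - 7930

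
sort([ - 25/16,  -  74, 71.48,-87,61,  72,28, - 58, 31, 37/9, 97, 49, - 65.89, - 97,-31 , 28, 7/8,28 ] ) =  [  -  97,-87, - 74, -65.89,-58,  -  31,  -  25/16, 7/8, 37/9,  28,28,  28, 31, 49, 61,71.48 , 72, 97 ]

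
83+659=742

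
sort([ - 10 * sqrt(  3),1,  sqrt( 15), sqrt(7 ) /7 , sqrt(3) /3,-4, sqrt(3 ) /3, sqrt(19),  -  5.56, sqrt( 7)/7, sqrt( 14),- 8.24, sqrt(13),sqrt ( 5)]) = [ - 10*sqrt(3 ), - 8.24,  -  5.56, - 4, sqrt(7)/7, sqrt(7 )/7, sqrt( 3)/3, sqrt(3)/3, 1, sqrt( 5), sqrt( 13), sqrt ( 14 ) , sqrt( 15),sqrt (19) ]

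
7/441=1/63 = 0.02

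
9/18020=9/18020=0.00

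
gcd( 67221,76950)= 9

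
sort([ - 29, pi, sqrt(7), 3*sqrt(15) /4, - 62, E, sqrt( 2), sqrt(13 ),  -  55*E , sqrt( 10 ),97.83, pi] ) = [ - 55*E, -62, - 29, sqrt( 2), sqrt( 7),E, 3*sqrt( 15 ) /4, pi, pi, sqrt (10), sqrt ( 13),  97.83 ]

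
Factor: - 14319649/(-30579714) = 2^ ( - 1 )*3^( - 3 )*11^( - 1 )*29^1 * 347^1 *1423^1*51481^( - 1)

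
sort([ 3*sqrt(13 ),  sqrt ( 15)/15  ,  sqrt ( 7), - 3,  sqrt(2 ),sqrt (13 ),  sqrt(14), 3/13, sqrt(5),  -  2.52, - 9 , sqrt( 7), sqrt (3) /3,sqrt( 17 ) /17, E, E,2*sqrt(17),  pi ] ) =[-9, - 3, - 2.52,3/13,sqrt( 17) /17, sqrt(15)/15,sqrt( 3 ) /3  ,  sqrt(2), sqrt( 5 ),sqrt(7),sqrt( 7),E,E, pi, sqrt(13 ), sqrt(14),2*sqrt( 17), 3*sqrt( 13 )]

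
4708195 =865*5443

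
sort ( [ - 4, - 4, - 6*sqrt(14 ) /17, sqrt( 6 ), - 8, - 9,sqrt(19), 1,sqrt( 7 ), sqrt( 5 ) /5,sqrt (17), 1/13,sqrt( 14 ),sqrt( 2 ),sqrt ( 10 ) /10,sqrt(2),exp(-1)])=[ - 9, - 8, - 4, - 4, - 6 * sqrt( 14) /17,1/13, sqrt(10 )/10,exp( - 1 ),sqrt(5 )/5, 1,  sqrt( 2),sqrt(2), sqrt( 6),sqrt( 7 ),sqrt( 14), sqrt( 17 ), sqrt( 19)]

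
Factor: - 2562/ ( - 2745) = 2^1 * 3^( - 1 ) * 5^(- 1 )*7^1 = 14/15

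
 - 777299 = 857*( - 907) 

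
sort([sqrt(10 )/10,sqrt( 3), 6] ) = [ sqrt(10)/10, sqrt(3),6 ]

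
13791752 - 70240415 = -56448663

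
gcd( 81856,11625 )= 1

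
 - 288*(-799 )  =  230112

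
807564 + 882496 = 1690060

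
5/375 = 1/75 = 0.01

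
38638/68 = 568 + 7/34 = 568.21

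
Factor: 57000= 2^3* 3^1 *5^3 * 19^1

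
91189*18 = 1641402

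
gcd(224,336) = 112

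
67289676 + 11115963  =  78405639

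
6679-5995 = 684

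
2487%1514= 973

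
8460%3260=1940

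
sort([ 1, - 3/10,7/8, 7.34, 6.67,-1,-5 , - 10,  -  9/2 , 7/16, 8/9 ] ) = [ - 10, -5 ,-9/2,-1, - 3/10, 7/16,7/8, 8/9, 1, 6.67, 7.34]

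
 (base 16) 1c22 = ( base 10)7202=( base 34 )67S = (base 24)cc2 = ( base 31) 7FA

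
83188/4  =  20797 = 20797.00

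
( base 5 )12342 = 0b1111001100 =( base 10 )972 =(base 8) 1714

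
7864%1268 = 256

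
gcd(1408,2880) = 64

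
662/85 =7 + 67/85 = 7.79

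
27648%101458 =27648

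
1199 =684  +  515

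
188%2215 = 188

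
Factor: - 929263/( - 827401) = 163^1*757^(- 1) * 1093^(-1)*5701^1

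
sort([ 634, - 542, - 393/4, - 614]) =[ - 614, - 542, - 393/4, 634]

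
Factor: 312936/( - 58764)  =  - 442/83 = -2^1*13^1*17^1 * 83^(  -  1 ) 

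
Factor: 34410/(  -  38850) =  - 5^( - 1)*7^( - 1 )*31^1= - 31/35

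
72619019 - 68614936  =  4004083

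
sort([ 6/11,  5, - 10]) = [  -  10,6/11,5 ] 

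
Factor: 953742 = 2^1 * 3^1*41^1 *3877^1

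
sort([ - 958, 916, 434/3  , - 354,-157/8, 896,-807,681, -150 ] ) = [-958, - 807, - 354, - 150,-157/8,434/3,681, 896, 916] 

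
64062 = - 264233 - -328295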